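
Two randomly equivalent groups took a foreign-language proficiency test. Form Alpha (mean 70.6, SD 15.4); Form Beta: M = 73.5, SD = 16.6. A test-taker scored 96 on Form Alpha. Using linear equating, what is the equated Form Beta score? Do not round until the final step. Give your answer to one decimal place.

100.9

Linear equating: y = (SD_Y/SD_X)(x − M_X) + M_Y
y = (16.6/15.4)(96 − 70.6) + 73.5
y = 1.077922 × 25.4 + 73.5 = 27.3792 + 73.5 = 100.9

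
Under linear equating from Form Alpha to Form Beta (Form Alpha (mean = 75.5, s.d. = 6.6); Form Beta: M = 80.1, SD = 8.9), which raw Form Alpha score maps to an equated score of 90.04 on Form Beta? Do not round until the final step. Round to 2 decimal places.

82.87

Invert y = (SD_Y/SD_X)(x − M_X) + M_Y:
x = (SD_X/SD_Y)(y − M_Y) + M_X = (6.6/8.9)(90.04 − 80.1) + 75.5
x = 0.741573 × 9.940 + 75.5 = 82.87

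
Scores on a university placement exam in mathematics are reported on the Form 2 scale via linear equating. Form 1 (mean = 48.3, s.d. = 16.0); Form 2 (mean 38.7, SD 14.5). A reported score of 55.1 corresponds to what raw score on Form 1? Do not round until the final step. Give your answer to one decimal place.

66.4

Invert y = (SD_Y/SD_X)(x − M_X) + M_Y:
x = (SD_X/SD_Y)(y − M_Y) + M_X = (16.0/14.5)(55.1 − 38.7) + 48.3
x = 1.103448 × 16.400 + 48.3 = 66.4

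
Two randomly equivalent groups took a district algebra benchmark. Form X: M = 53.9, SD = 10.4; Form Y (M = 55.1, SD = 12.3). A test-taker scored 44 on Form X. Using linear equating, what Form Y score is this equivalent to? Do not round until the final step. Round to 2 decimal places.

43.39

Linear equating: y = (SD_Y/SD_X)(x − M_X) + M_Y
y = (12.3/10.4)(44 − 53.9) + 55.1
y = 1.182692 × -9.9 + 55.1 = -11.7087 + 55.1 = 43.39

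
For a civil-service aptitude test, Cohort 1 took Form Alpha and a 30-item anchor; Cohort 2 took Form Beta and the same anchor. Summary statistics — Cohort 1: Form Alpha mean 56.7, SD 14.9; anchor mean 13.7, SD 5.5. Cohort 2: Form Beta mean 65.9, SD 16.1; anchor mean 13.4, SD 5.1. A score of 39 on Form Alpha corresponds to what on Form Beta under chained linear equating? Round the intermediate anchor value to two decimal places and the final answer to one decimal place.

46.2

Form Alpha → anchor (Cohort 1): v = (5.5/14.9)(39 − 56.7) + 13.7 = 7.17
anchor → Form Beta (Cohort 2): y = (16.1/5.1)(7.17 − 13.4) + 65.9 = 46.2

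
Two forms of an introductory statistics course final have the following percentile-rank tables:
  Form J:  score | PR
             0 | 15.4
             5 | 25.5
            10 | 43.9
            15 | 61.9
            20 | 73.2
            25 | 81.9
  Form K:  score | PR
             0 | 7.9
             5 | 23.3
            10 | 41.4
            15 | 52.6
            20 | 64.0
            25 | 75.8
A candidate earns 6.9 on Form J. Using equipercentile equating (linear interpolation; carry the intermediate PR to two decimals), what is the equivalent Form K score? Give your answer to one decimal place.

7.5

PR of 6.9 on Form J: 25.5 + (6.9 − 5)/(10 − 5) × (43.9 − 25.5) = 32.49
On Form K, PR 32.49 falls between score 5 (PR 23.3) and 10 (PR 41.4).
Interpolate: 5 + (32.49 − 23.3)/(41.4 − 23.3) × (10 − 5) = 7.5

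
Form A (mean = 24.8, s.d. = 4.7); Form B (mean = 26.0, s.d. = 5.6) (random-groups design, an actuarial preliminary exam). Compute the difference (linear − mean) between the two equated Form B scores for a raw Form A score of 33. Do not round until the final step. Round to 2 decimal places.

1.57

Mean-equated: 33 + (26.0 − 24.8) = 34.20
Linear-equated: (5.6/4.7)(33 − 24.8) + 26.0 = 35.770
Difference = 35.770 − 34.20 = 1.57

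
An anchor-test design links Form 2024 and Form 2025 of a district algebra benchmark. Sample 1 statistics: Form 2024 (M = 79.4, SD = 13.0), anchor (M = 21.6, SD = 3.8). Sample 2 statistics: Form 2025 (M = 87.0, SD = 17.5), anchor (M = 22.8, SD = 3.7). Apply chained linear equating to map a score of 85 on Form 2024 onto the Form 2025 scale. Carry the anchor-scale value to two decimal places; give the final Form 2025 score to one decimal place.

89.1

Form 2024 → anchor (Sample 1): v = (3.8/13.0)(85 − 79.4) + 21.6 = 23.24
anchor → Form 2025 (Sample 2): y = (17.5/3.7)(23.24 − 22.8) + 87.0 = 89.1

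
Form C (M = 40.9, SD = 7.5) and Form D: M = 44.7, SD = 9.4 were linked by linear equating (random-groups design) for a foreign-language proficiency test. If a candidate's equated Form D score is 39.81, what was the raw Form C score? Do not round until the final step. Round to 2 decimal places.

Invert y = (SD_Y/SD_X)(x − M_X) + M_Y:
x = (SD_X/SD_Y)(y − M_Y) + M_X = (7.5/9.4)(39.81 − 44.7) + 40.9
x = 0.797872 × -4.890 + 40.9 = 37.00

37.00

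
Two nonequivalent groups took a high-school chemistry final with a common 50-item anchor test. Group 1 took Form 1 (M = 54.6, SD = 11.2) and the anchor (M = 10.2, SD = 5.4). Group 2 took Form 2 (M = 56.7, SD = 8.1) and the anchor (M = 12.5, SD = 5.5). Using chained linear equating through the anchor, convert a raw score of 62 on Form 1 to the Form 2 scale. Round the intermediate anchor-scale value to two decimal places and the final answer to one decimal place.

Form 1 → anchor (Group 1): v = (5.4/11.2)(62 − 54.6) + 10.2 = 13.77
anchor → Form 2 (Group 2): y = (8.1/5.5)(13.77 − 12.5) + 56.7 = 58.6

58.6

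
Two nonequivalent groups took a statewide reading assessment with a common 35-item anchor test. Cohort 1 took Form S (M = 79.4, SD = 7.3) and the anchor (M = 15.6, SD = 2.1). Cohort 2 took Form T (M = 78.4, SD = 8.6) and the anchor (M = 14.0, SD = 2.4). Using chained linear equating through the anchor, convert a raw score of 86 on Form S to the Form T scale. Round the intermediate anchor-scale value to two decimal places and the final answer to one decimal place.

Form S → anchor (Cohort 1): v = (2.1/7.3)(86 − 79.4) + 15.6 = 17.50
anchor → Form T (Cohort 2): y = (8.6/2.4)(17.50 − 14.0) + 78.4 = 90.9

90.9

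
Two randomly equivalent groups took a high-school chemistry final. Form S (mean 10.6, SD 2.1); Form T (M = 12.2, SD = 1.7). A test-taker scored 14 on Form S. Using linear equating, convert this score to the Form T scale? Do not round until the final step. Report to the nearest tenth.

15.0

Linear equating: y = (SD_Y/SD_X)(x − M_X) + M_Y
y = (1.7/2.1)(14 − 10.6) + 12.2
y = 0.809524 × 3.4 + 12.2 = 2.7524 + 12.2 = 15.0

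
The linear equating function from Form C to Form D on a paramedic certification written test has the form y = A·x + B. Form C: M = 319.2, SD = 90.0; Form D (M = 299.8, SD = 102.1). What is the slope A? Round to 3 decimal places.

1.134

A = SD_Y / SD_X = 102.1 / 90.0 = 1.134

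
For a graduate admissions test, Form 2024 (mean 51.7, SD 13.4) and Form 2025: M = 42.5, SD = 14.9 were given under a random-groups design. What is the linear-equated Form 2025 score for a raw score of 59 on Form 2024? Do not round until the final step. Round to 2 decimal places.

Linear equating: y = (SD_Y/SD_X)(x − M_X) + M_Y
y = (14.9/13.4)(59 − 51.7) + 42.5
y = 1.111940 × 7.3 + 42.5 = 8.1172 + 42.5 = 50.62

50.62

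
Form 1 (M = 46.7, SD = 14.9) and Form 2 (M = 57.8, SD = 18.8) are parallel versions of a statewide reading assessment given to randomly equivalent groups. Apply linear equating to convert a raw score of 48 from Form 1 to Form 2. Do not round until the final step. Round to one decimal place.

59.4

Linear equating: y = (SD_Y/SD_X)(x − M_X) + M_Y
y = (18.8/14.9)(48 − 46.7) + 57.8
y = 1.261745 × 1.3 + 57.8 = 1.6403 + 57.8 = 59.4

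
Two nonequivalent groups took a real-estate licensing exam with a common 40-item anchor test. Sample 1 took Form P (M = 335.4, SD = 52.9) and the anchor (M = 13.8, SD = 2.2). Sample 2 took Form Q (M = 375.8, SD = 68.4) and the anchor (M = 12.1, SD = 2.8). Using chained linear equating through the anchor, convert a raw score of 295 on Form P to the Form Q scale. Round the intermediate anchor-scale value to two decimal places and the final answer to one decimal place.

Form P → anchor (Sample 1): v = (2.2/52.9)(295 − 335.4) + 13.8 = 12.12
anchor → Form Q (Sample 2): y = (68.4/2.8)(12.12 − 12.1) + 375.8 = 376.3

376.3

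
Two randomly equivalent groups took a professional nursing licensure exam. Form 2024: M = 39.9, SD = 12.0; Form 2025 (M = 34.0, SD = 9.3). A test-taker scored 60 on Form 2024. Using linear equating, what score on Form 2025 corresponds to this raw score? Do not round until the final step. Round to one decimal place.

49.6

Linear equating: y = (SD_Y/SD_X)(x − M_X) + M_Y
y = (9.3/12.0)(60 − 39.9) + 34.0
y = 0.775000 × 20.1 + 34.0 = 15.5775 + 34.0 = 49.6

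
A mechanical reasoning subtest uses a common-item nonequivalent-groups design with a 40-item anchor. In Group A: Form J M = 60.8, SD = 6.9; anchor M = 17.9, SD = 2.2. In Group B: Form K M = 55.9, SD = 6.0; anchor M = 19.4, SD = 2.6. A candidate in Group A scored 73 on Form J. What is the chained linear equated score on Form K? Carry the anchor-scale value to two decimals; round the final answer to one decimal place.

61.4

Form J → anchor (Group A): v = (2.2/6.9)(73 − 60.8) + 17.9 = 21.79
anchor → Form K (Group B): y = (6.0/2.6)(21.79 − 19.4) + 55.9 = 61.4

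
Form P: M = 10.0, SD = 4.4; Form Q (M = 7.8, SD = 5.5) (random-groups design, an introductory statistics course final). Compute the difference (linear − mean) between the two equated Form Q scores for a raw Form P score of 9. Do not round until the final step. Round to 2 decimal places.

Mean-equated: 9 + (7.8 − 10.0) = 6.80
Linear-equated: (5.5/4.4)(9 − 10.0) + 7.8 = 6.550
Difference = 6.550 − 6.80 = -0.25

-0.25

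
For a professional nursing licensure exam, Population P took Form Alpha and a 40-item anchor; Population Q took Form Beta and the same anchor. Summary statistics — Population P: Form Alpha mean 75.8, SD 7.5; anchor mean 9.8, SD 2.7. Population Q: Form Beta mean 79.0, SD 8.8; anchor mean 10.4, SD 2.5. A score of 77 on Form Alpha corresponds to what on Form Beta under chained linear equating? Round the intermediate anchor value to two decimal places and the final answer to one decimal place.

Form Alpha → anchor (Population P): v = (2.7/7.5)(77 − 75.8) + 9.8 = 10.23
anchor → Form Beta (Population Q): y = (8.8/2.5)(10.23 − 10.4) + 79.0 = 78.4

78.4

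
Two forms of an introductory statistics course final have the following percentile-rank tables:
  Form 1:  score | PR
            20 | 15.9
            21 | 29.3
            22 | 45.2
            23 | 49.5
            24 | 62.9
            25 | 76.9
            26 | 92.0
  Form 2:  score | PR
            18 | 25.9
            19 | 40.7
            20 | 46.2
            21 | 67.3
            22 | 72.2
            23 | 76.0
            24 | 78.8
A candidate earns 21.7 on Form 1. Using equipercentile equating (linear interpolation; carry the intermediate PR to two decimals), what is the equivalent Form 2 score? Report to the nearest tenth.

19.0

PR of 21.7 on Form 1: 29.3 + (21.7 − 21)/(22 − 21) × (45.2 − 29.3) = 40.43
On Form 2, PR 40.43 falls between score 18 (PR 25.9) and 19 (PR 40.7).
Interpolate: 18 + (40.43 − 25.9)/(40.7 − 25.9) × (19 − 18) = 19.0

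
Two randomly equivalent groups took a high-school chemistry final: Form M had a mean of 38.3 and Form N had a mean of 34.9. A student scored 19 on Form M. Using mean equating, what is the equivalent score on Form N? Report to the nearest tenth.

Mean equating: y = x + (M_Y − M_X) = 19 + (34.9 − 38.3) = 15.6

15.6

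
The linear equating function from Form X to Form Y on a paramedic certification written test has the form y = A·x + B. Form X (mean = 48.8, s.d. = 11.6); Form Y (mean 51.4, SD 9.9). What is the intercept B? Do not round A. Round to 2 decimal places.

A = SD_Y / SD_X = 9.9 / 11.6 = 0.853448
B = M_Y − A·M_X = 51.4 − 0.853448 × 48.8 = 9.75

9.75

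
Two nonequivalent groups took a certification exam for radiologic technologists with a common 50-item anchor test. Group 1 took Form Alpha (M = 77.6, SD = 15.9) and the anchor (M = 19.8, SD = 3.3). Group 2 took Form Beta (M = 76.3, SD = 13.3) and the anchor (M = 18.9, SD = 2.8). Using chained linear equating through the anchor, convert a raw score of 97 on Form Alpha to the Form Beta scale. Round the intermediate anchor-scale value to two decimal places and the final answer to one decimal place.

Form Alpha → anchor (Group 1): v = (3.3/15.9)(97 − 77.6) + 19.8 = 23.83
anchor → Form Beta (Group 2): y = (13.3/2.8)(23.83 − 18.9) + 76.3 = 99.7

99.7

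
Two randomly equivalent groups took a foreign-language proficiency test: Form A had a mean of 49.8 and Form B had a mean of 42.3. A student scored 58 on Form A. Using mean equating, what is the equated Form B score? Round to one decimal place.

50.5

Mean equating: y = x + (M_Y − M_X) = 58 + (42.3 − 49.8) = 50.5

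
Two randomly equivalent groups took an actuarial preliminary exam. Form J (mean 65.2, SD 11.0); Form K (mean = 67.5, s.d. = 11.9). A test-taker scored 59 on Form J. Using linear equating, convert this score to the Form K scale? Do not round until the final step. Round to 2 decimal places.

Linear equating: y = (SD_Y/SD_X)(x − M_X) + M_Y
y = (11.9/11.0)(59 − 65.2) + 67.5
y = 1.081818 × -6.2 + 67.5 = -6.7073 + 67.5 = 60.79

60.79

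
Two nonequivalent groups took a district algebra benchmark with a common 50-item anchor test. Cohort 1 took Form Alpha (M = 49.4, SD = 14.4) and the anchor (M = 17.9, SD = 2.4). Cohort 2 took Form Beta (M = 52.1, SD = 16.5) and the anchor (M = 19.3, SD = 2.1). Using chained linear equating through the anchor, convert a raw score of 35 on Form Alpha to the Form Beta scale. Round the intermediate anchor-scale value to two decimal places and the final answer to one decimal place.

Form Alpha → anchor (Cohort 1): v = (2.4/14.4)(35 − 49.4) + 17.9 = 15.50
anchor → Form Beta (Cohort 2): y = (16.5/2.1)(15.50 − 19.3) + 52.1 = 22.2

22.2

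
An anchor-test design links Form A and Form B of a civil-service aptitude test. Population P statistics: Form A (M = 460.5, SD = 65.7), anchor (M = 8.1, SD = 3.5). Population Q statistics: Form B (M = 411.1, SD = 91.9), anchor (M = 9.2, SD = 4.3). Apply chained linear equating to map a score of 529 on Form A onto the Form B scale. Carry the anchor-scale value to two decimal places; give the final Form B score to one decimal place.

465.6

Form A → anchor (Population P): v = (3.5/65.7)(529 − 460.5) + 8.1 = 11.75
anchor → Form B (Population Q): y = (91.9/4.3)(11.75 − 9.2) + 411.1 = 465.6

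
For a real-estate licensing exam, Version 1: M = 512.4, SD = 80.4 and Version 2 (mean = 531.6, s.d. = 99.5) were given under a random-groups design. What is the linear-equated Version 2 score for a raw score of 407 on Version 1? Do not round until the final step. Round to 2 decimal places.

401.16

Linear equating: y = (SD_Y/SD_X)(x − M_X) + M_Y
y = (99.5/80.4)(407 − 512.4) + 531.6
y = 1.237562 × -105.4 + 531.6 = -130.4391 + 531.6 = 401.16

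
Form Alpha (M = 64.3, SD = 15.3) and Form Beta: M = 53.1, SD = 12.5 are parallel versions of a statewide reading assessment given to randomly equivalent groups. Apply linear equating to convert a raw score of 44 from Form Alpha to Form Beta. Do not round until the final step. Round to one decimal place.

Linear equating: y = (SD_Y/SD_X)(x − M_X) + M_Y
y = (12.5/15.3)(44 − 64.3) + 53.1
y = 0.816993 × -20.3 + 53.1 = -16.5850 + 53.1 = 36.5

36.5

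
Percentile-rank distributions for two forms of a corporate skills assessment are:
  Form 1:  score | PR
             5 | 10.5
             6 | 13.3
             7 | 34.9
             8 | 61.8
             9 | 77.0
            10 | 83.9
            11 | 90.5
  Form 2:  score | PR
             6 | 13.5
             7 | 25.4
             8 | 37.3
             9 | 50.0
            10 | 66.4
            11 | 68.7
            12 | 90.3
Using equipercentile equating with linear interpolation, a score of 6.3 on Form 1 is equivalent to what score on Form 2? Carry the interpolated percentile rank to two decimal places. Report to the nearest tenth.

6.5

PR of 6.3 on Form 1: 13.3 + (6.3 − 6)/(7 − 6) × (34.9 − 13.3) = 19.78
On Form 2, PR 19.78 falls between score 6 (PR 13.5) and 7 (PR 25.4).
Interpolate: 6 + (19.78 − 13.5)/(25.4 − 13.5) × (7 − 6) = 6.5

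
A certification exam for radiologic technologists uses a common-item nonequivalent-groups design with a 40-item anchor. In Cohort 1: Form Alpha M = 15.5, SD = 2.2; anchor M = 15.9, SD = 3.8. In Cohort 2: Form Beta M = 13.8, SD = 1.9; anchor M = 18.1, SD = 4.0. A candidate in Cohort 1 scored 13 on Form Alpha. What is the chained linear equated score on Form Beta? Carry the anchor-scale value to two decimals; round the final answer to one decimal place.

Form Alpha → anchor (Cohort 1): v = (3.8/2.2)(13 − 15.5) + 15.9 = 11.58
anchor → Form Beta (Cohort 2): y = (1.9/4.0)(11.58 − 18.1) + 13.8 = 10.7

10.7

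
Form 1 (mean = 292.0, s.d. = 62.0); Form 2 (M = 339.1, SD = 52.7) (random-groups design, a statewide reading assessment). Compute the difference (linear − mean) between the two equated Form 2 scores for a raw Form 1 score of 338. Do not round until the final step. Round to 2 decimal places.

Mean-equated: 338 + (339.1 − 292.0) = 385.10
Linear-equated: (52.7/62.0)(338 − 292.0) + 339.1 = 378.200
Difference = 378.200 − 385.10 = -6.90

-6.90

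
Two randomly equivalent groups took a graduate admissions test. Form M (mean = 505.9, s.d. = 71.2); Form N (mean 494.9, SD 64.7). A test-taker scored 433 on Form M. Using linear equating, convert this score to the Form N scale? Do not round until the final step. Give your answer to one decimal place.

428.7

Linear equating: y = (SD_Y/SD_X)(x − M_X) + M_Y
y = (64.7/71.2)(433 − 505.9) + 494.9
y = 0.908708 × -72.9 + 494.9 = -66.2448 + 494.9 = 428.7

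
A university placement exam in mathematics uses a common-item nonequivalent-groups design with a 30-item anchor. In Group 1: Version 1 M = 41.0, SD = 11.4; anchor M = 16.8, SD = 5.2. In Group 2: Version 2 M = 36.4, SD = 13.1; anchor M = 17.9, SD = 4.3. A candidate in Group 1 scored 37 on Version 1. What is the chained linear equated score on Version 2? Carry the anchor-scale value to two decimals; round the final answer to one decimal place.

27.5

Version 1 → anchor (Group 1): v = (5.2/11.4)(37 − 41.0) + 16.8 = 14.98
anchor → Version 2 (Group 2): y = (13.1/4.3)(14.98 − 17.9) + 36.4 = 27.5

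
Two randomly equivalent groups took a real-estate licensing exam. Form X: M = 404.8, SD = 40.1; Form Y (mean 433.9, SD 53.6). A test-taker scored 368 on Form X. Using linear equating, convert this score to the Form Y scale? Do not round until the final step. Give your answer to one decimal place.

Linear equating: y = (SD_Y/SD_X)(x − M_X) + M_Y
y = (53.6/40.1)(368 − 404.8) + 433.9
y = 1.336658 × -36.8 + 433.9 = -49.1890 + 433.9 = 384.7

384.7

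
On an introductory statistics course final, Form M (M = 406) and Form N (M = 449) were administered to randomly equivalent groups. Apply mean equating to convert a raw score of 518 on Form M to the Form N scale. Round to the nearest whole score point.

Mean equating: y = x + (M_Y − M_X) = 518 + (449 − 406) = 561

561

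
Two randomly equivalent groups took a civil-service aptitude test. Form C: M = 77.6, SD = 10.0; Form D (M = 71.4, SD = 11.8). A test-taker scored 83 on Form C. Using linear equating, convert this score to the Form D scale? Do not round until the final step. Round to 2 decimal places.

Linear equating: y = (SD_Y/SD_X)(x − M_X) + M_Y
y = (11.8/10.0)(83 − 77.6) + 71.4
y = 1.180000 × 5.4 + 71.4 = 6.3720 + 71.4 = 77.77

77.77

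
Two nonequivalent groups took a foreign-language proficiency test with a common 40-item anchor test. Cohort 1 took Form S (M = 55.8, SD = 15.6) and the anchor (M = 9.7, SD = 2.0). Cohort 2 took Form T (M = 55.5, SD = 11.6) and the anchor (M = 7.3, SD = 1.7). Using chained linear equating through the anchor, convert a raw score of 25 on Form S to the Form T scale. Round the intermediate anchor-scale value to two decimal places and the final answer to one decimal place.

Form S → anchor (Cohort 1): v = (2.0/15.6)(25 − 55.8) + 9.7 = 5.75
anchor → Form T (Cohort 2): y = (11.6/1.7)(5.75 − 7.3) + 55.5 = 44.9

44.9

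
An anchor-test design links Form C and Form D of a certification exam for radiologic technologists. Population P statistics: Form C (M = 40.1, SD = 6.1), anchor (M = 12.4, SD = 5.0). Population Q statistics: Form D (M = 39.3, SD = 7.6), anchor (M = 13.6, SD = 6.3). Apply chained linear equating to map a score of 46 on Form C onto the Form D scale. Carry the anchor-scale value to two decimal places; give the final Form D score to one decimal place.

43.7

Form C → anchor (Population P): v = (5.0/6.1)(46 − 40.1) + 12.4 = 17.24
anchor → Form D (Population Q): y = (7.6/6.3)(17.24 − 13.6) + 39.3 = 43.7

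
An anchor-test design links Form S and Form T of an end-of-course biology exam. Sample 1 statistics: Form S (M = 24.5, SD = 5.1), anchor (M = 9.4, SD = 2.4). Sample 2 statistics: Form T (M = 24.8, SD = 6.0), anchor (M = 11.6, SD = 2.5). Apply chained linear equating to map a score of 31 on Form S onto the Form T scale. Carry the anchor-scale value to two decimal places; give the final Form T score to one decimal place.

Form S → anchor (Sample 1): v = (2.4/5.1)(31 − 24.5) + 9.4 = 12.46
anchor → Form T (Sample 2): y = (6.0/2.5)(12.46 − 11.6) + 24.8 = 26.9

26.9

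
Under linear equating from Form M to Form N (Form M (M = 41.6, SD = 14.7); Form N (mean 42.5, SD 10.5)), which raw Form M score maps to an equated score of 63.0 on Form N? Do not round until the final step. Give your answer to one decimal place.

70.3

Invert y = (SD_Y/SD_X)(x − M_X) + M_Y:
x = (SD_X/SD_Y)(y − M_Y) + M_X = (14.7/10.5)(63.0 − 42.5) + 41.6
x = 1.400000 × 20.500 + 41.6 = 70.3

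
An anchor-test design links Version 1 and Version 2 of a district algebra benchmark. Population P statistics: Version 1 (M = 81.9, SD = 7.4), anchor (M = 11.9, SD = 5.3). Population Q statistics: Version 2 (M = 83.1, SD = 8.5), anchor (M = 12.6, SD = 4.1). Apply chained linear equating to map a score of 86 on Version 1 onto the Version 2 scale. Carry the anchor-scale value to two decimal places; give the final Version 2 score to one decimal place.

87.7

Version 1 → anchor (Population P): v = (5.3/7.4)(86 − 81.9) + 11.9 = 14.84
anchor → Version 2 (Population Q): y = (8.5/4.1)(14.84 − 12.6) + 83.1 = 87.7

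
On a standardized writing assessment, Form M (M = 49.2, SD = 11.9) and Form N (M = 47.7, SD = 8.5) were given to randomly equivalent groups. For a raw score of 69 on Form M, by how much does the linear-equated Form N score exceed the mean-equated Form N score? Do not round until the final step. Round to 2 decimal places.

-5.66

Mean-equated: 69 + (47.7 − 49.2) = 67.50
Linear-equated: (8.5/11.9)(69 − 49.2) + 47.7 = 61.843
Difference = 61.843 − 67.50 = -5.66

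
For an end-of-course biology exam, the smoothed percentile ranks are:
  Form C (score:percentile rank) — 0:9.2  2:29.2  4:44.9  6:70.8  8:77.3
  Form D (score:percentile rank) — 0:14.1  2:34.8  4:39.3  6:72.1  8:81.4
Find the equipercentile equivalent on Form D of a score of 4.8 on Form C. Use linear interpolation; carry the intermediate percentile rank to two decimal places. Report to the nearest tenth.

PR of 4.8 on Form C: 44.9 + (4.8 − 4)/(6 − 4) × (70.8 − 44.9) = 55.26
On Form D, PR 55.26 falls between score 4 (PR 39.3) and 6 (PR 72.1).
Interpolate: 4 + (55.26 − 39.3)/(72.1 − 39.3) × (6 − 4) = 5.0

5.0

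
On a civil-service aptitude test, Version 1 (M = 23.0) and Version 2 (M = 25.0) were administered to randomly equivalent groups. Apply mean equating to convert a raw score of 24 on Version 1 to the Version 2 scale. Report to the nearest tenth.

26.0

Mean equating: y = x + (M_Y − M_X) = 24 + (25.0 − 23.0) = 26.0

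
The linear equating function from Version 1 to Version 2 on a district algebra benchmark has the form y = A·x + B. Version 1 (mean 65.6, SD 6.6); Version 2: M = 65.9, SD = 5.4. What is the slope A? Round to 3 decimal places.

A = SD_Y / SD_X = 5.4 / 6.6 = 0.818

0.818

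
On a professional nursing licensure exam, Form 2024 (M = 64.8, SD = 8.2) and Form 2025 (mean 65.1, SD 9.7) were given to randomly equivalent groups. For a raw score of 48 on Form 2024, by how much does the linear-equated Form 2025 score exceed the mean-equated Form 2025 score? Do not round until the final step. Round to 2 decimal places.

-3.07

Mean-equated: 48 + (65.1 − 64.8) = 48.30
Linear-equated: (9.7/8.2)(48 − 64.8) + 65.1 = 45.227
Difference = 45.227 − 48.30 = -3.07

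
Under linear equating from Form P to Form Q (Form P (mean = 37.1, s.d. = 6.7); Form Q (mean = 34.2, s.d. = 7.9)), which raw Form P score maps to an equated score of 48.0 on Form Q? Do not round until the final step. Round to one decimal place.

Invert y = (SD_Y/SD_X)(x − M_X) + M_Y:
x = (SD_X/SD_Y)(y − M_Y) + M_X = (6.7/7.9)(48.0 − 34.2) + 37.1
x = 0.848101 × 13.800 + 37.1 = 48.8

48.8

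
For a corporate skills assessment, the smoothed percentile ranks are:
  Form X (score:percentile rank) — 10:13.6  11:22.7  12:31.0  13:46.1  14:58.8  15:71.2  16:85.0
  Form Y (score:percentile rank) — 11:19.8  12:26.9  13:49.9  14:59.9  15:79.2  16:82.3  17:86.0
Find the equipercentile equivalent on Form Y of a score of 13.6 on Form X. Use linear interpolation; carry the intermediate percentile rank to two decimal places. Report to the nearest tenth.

PR of 13.6 on Form X: 46.1 + (13.6 − 13)/(14 − 13) × (58.8 − 46.1) = 53.72
On Form Y, PR 53.72 falls between score 13 (PR 49.9) and 14 (PR 59.9).
Interpolate: 13 + (53.72 − 49.9)/(59.9 − 49.9) × (14 − 13) = 13.4

13.4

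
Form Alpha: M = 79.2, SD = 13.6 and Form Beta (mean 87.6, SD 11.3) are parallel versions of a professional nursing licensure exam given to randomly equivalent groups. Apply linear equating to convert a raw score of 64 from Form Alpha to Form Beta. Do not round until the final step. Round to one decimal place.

75.0

Linear equating: y = (SD_Y/SD_X)(x − M_X) + M_Y
y = (11.3/13.6)(64 − 79.2) + 87.6
y = 0.830882 × -15.2 + 87.6 = -12.6294 + 87.6 = 75.0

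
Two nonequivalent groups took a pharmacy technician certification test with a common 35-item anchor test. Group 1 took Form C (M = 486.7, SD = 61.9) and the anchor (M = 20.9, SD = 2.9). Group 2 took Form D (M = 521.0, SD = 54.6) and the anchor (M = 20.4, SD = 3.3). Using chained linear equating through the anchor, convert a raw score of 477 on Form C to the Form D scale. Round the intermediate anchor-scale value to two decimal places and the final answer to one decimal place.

Form C → anchor (Group 1): v = (2.9/61.9)(477 − 486.7) + 20.9 = 20.45
anchor → Form D (Group 2): y = (54.6/3.3)(20.45 − 20.4) + 521.0 = 521.8

521.8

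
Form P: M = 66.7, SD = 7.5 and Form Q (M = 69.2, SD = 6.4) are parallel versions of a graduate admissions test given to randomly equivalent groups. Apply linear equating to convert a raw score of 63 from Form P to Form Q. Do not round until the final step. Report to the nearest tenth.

Linear equating: y = (SD_Y/SD_X)(x − M_X) + M_Y
y = (6.4/7.5)(63 − 66.7) + 69.2
y = 0.853333 × -3.7 + 69.2 = -3.1573 + 69.2 = 66.0

66.0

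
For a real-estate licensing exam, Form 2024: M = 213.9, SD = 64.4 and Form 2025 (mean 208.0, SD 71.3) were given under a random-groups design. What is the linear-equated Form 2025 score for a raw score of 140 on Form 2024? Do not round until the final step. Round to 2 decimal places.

Linear equating: y = (SD_Y/SD_X)(x − M_X) + M_Y
y = (71.3/64.4)(140 − 213.9) + 208.0
y = 1.107143 × -73.9 + 208.0 = -81.8179 + 208.0 = 126.18

126.18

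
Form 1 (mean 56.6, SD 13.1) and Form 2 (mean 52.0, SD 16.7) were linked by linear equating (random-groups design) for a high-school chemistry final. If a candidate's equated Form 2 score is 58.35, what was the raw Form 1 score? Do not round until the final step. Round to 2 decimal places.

61.58

Invert y = (SD_Y/SD_X)(x − M_X) + M_Y:
x = (SD_X/SD_Y)(y − M_Y) + M_X = (13.1/16.7)(58.35 − 52.0) + 56.6
x = 0.784431 × 6.350 + 56.6 = 61.58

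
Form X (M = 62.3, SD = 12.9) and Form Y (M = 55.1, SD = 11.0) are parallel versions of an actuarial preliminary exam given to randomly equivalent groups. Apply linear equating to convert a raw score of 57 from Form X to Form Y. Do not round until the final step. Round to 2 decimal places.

Linear equating: y = (SD_Y/SD_X)(x − M_X) + M_Y
y = (11.0/12.9)(57 − 62.3) + 55.1
y = 0.852713 × -5.3 + 55.1 = -4.5194 + 55.1 = 50.58

50.58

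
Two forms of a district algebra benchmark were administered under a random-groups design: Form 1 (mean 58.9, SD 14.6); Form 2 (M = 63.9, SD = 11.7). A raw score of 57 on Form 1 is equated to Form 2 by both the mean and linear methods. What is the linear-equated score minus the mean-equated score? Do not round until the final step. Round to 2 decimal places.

Mean-equated: 57 + (63.9 − 58.9) = 62.00
Linear-equated: (11.7/14.6)(57 − 58.9) + 63.9 = 62.377
Difference = 62.377 − 62.00 = 0.38

0.38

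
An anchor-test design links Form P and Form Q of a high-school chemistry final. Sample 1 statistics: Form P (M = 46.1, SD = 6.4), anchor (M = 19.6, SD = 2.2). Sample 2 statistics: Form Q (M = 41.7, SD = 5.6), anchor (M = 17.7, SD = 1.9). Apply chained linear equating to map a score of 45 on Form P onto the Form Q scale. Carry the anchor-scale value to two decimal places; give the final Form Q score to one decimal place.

46.2

Form P → anchor (Sample 1): v = (2.2/6.4)(45 − 46.1) + 19.6 = 19.22
anchor → Form Q (Sample 2): y = (5.6/1.9)(19.22 − 17.7) + 41.7 = 46.2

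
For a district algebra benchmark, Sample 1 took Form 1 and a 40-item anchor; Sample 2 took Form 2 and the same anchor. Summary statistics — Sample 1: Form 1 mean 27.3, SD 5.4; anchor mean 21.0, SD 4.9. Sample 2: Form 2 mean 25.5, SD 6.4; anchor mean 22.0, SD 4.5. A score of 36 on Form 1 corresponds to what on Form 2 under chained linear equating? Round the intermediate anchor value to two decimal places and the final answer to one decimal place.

Form 1 → anchor (Sample 1): v = (4.9/5.4)(36 − 27.3) + 21.0 = 28.89
anchor → Form 2 (Sample 2): y = (6.4/4.5)(28.89 − 22.0) + 25.5 = 35.3

35.3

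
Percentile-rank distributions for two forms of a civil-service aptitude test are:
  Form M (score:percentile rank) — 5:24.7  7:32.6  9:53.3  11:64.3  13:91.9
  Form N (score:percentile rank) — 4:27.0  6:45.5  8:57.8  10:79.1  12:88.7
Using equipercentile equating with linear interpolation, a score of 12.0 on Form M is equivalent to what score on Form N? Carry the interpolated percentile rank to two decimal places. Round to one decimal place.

9.9

PR of 12.0 on Form M: 64.3 + (12.0 − 11)/(13 − 11) × (91.9 − 64.3) = 78.10
On Form N, PR 78.10 falls between score 8 (PR 57.8) and 10 (PR 79.1).
Interpolate: 8 + (78.10 − 57.8)/(79.1 − 57.8) × (10 − 8) = 9.9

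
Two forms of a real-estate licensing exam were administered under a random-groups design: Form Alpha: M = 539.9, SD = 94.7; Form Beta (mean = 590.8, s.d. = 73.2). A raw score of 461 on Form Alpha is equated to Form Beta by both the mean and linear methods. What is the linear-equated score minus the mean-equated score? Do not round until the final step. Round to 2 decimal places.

Mean-equated: 461 + (590.8 − 539.9) = 511.90
Linear-equated: (73.2/94.7)(461 − 539.9) + 590.8 = 529.813
Difference = 529.813 − 511.90 = 17.91

17.91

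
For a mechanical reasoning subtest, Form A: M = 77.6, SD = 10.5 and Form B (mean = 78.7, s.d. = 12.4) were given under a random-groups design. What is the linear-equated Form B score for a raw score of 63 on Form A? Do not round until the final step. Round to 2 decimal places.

Linear equating: y = (SD_Y/SD_X)(x − M_X) + M_Y
y = (12.4/10.5)(63 − 77.6) + 78.7
y = 1.180952 × -14.6 + 78.7 = -17.2419 + 78.7 = 61.46

61.46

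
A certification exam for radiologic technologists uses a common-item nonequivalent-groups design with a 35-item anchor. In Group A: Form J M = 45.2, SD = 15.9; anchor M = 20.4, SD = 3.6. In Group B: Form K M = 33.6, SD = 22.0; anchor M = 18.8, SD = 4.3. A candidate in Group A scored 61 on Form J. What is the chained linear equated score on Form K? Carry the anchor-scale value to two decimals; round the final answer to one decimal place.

Form J → anchor (Group A): v = (3.6/15.9)(61 − 45.2) + 20.4 = 23.98
anchor → Form K (Group B): y = (22.0/4.3)(23.98 − 18.8) + 33.6 = 60.1

60.1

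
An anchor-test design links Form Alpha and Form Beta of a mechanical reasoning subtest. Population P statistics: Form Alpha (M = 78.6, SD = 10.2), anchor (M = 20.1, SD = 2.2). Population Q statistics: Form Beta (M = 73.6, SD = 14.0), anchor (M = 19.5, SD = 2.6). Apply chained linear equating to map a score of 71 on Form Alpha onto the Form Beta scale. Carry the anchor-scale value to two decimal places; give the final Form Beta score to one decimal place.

68.0

Form Alpha → anchor (Population P): v = (2.2/10.2)(71 − 78.6) + 20.1 = 18.46
anchor → Form Beta (Population Q): y = (14.0/2.6)(18.46 − 19.5) + 73.6 = 68.0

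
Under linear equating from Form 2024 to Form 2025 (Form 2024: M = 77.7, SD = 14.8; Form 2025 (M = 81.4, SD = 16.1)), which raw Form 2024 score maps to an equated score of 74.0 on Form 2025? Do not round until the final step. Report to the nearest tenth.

Invert y = (SD_Y/SD_X)(x − M_X) + M_Y:
x = (SD_X/SD_Y)(y − M_Y) + M_X = (14.8/16.1)(74.0 − 81.4) + 77.7
x = 0.919255 × -7.400 + 77.7 = 70.9

70.9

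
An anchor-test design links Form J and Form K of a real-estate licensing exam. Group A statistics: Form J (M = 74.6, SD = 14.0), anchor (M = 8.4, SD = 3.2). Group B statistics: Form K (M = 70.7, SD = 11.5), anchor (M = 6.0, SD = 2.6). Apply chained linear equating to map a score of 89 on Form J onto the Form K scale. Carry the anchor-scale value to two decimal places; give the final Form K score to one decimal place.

Form J → anchor (Group A): v = (3.2/14.0)(89 − 74.6) + 8.4 = 11.69
anchor → Form K (Group B): y = (11.5/2.6)(11.69 − 6.0) + 70.7 = 95.9

95.9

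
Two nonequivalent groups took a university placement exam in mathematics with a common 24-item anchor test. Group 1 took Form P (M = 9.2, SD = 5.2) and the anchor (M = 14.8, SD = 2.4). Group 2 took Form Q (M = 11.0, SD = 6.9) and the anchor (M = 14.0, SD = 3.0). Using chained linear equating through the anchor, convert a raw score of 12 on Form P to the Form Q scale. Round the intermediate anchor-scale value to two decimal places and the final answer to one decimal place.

Form P → anchor (Group 1): v = (2.4/5.2)(12 − 9.2) + 14.8 = 16.09
anchor → Form Q (Group 2): y = (6.9/3.0)(16.09 − 14.0) + 11.0 = 15.8

15.8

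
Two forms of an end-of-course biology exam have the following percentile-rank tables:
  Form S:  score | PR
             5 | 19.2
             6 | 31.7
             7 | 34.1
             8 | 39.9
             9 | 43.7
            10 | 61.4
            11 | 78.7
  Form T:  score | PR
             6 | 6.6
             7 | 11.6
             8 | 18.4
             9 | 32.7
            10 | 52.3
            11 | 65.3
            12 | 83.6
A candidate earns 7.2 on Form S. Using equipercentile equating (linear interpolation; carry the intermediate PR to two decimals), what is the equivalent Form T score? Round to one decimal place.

PR of 7.2 on Form S: 34.1 + (7.2 − 7)/(8 − 7) × (39.9 − 34.1) = 35.26
On Form T, PR 35.26 falls between score 9 (PR 32.7) and 10 (PR 52.3).
Interpolate: 9 + (35.26 − 32.7)/(52.3 − 32.7) × (10 − 9) = 9.1

9.1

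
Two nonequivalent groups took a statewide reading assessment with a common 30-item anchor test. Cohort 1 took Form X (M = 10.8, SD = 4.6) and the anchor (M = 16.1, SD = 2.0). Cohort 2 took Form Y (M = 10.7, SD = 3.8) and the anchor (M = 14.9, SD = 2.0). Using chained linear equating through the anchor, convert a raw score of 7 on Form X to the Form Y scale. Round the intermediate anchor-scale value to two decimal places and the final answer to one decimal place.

9.8

Form X → anchor (Cohort 1): v = (2.0/4.6)(7 − 10.8) + 16.1 = 14.45
anchor → Form Y (Cohort 2): y = (3.8/2.0)(14.45 − 14.9) + 10.7 = 9.8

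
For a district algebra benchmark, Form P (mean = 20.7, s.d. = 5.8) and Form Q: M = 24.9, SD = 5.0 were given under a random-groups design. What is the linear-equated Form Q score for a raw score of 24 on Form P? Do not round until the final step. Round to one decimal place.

Linear equating: y = (SD_Y/SD_X)(x − M_X) + M_Y
y = (5.0/5.8)(24 − 20.7) + 24.9
y = 0.862069 × 3.3 + 24.9 = 2.8448 + 24.9 = 27.7

27.7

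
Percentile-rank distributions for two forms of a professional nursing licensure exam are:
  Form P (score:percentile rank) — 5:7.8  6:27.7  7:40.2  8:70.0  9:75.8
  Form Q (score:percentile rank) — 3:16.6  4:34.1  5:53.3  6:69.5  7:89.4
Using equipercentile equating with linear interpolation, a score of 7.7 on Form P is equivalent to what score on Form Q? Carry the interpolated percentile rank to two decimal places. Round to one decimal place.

PR of 7.7 on Form P: 40.2 + (7.7 − 7)/(8 − 7) × (70.0 − 40.2) = 61.06
On Form Q, PR 61.06 falls between score 5 (PR 53.3) and 6 (PR 69.5).
Interpolate: 5 + (61.06 − 53.3)/(69.5 − 53.3) × (6 − 5) = 5.5

5.5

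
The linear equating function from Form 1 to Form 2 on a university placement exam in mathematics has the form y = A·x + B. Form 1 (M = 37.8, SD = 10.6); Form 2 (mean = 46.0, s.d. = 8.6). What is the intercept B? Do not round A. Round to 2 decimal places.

15.33

A = SD_Y / SD_X = 8.6 / 10.6 = 0.811321
B = M_Y − A·M_X = 46.0 − 0.811321 × 37.8 = 15.33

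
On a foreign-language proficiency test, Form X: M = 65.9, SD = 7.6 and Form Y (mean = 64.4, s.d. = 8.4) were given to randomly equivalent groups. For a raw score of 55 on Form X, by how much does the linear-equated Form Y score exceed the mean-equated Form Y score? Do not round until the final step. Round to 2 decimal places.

-1.15

Mean-equated: 55 + (64.4 − 65.9) = 53.50
Linear-equated: (8.4/7.6)(55 − 65.9) + 64.4 = 52.353
Difference = 52.353 − 53.50 = -1.15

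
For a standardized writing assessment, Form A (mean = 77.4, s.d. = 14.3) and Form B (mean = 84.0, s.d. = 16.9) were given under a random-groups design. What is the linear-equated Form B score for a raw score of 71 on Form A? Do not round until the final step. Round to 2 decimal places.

76.44

Linear equating: y = (SD_Y/SD_X)(x − M_X) + M_Y
y = (16.9/14.3)(71 − 77.4) + 84.0
y = 1.181818 × -6.4 + 84.0 = -7.5636 + 84.0 = 76.44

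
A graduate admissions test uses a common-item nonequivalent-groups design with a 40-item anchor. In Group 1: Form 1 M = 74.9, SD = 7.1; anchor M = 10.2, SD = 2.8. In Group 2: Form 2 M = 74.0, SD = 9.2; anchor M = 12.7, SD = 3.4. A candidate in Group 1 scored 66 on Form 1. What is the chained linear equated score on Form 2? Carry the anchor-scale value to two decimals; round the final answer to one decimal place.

57.7

Form 1 → anchor (Group 1): v = (2.8/7.1)(66 − 74.9) + 10.2 = 6.69
anchor → Form 2 (Group 2): y = (9.2/3.4)(6.69 − 12.7) + 74.0 = 57.7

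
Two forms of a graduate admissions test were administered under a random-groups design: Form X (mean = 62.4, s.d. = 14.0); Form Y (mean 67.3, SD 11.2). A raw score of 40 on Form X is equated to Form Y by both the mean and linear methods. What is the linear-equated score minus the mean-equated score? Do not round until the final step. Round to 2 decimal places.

4.48

Mean-equated: 40 + (67.3 − 62.4) = 44.90
Linear-equated: (11.2/14.0)(40 − 62.4) + 67.3 = 49.380
Difference = 49.380 − 44.90 = 4.48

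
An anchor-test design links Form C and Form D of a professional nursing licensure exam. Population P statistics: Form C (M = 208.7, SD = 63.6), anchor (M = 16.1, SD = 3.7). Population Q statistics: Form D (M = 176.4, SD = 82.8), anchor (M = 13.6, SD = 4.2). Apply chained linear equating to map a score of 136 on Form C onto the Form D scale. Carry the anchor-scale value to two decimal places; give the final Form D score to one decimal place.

142.3

Form C → anchor (Population P): v = (3.7/63.6)(136 − 208.7) + 16.1 = 11.87
anchor → Form D (Population Q): y = (82.8/4.2)(11.87 − 13.6) + 176.4 = 142.3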